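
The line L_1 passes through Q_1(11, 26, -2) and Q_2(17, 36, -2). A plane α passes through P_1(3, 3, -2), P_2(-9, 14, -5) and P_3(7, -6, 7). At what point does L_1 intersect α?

(-1, 6, -2)

A direction vector for L_1 is Q_2 − Q_1 = (6, 10, 0).
P_1P_2 = (-12, 11, -3), P_1P_3 = (4, -9, 9); a normal to α is P_1P_2 × P_1P_3 = (72, 96, 64).
Using P_1: α has equation 72x + 96y + 64z = 376.
Substitute r = (11, 26, -2) + t(6, 10, 0) into the plane: 3160 + 1392t = 376, so t = -2.
Intersection: (11, 26, -2) + (-2)·(6, 10, 0) = (-1, 6, -2).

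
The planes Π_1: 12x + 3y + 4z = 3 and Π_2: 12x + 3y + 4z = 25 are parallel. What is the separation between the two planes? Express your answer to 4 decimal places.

Same normal n = (12, 3, 4) with |n| = √169; distance = |3 − 25| / |n| = 22/√169 ≈ 1.6923.

1.6923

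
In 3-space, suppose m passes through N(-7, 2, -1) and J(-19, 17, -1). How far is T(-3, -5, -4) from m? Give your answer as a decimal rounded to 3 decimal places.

A direction vector for m is J − N = (-12, 15, 0).
Taking (-7, 2, -1) on m with direction v = (-12, 15, 0): w = T − (-7, 2, -1) = (4, -7, -3), and w × v = (45, 36, -24).
Distance = |w × v| / |v| = √3897 / √369 ≈ 3.250.

3.250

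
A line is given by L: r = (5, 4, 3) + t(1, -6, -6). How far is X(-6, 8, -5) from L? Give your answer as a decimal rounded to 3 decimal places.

Taking (5, 4, 3) on L with direction v = (1, -6, -6): w = X − (5, 4, 3) = (-11, 4, -8), and w × v = (-72, -74, 62).
Distance = |w × v| / |v| = √14504 / √73 ≈ 14.096.

14.096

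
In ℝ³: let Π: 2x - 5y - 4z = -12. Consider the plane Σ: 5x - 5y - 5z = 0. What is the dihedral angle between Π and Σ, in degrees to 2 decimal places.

18.79

cos θ = |n₁·n₂| / (|n₁||n₂|) = |55| / (√45 · √75).
θ = arccos(0.94673) ≈ 18.79°.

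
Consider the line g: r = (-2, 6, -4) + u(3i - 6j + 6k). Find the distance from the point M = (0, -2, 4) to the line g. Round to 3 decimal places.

Taking (-2, 6, -4) on g with direction v = (3, -6, 6): w = M − (-2, 6, -4) = (2, -8, 8), and w × v = (0, 12, 12).
Distance = |w × v| / |v| = √288 / √81 ≈ 1.886.

1.886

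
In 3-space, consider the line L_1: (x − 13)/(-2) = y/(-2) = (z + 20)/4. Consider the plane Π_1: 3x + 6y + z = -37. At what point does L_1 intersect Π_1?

L_1 has direction (-2, -2, 4) through (13, 0, -20).
Substitute r = (13, 0, -20) + t(-2, -2, 4) into the plane: 19 + (-14)t = -37, so t = 4.
Intersection: (13, 0, -20) + 4·(-2, -2, 4) = (5, -8, -4).

(5, -8, -4)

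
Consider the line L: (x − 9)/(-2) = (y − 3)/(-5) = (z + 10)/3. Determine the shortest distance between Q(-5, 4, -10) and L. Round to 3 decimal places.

13.531

L has direction (-2, -5, 3) through (9, 3, -10).
Taking (9, 3, -10) on L with direction v = (-2, -5, 3): w = Q − (9, 3, -10) = (-14, 1, 0), and w × v = (3, 42, 72).
Distance = |w × v| / |v| = √6957 / √38 ≈ 13.531.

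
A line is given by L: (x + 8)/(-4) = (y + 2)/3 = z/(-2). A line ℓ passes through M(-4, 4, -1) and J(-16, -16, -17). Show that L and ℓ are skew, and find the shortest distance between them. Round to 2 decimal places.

L has direction (-4, 3, -2) through (-8, -2, 0).
A direction vector for ℓ is J − M = (-12, -20, -16).
Common perpendicular direction n = (-4, 3, -2) × (-12, -20, -16) = (-88, -40, 116).
With w = (-4, 4, -1) − (-8, -2, 0) = (4, 6, -1), w · n = -708.
Since n ≠ 0 the lines are not parallel, and w · n = -708 ≠ 0 so they do not intersect; hence they are skew.
Distance = |w · n| / |n| = |-708| / √22800 ≈ 4.69.

4.69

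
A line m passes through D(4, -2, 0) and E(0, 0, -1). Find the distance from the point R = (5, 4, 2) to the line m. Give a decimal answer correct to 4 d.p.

A direction vector for m is E − D = (-4, 2, -1).
Taking (4, -2, 0) on m with direction v = (-4, 2, -1): w = R − (4, -2, 0) = (1, 6, 2), and w × v = (-10, -7, 26).
Distance = |w × v| / |v| = √825 / √21 ≈ 6.2678.

6.2678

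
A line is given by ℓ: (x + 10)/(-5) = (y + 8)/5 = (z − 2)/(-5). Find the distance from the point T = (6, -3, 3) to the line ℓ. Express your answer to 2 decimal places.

15.30

ℓ has direction (-5, 5, -5) through (-10, -8, 2).
Taking (-10, -8, 2) on ℓ with direction v = (-5, 5, -5): w = T − (-10, -8, 2) = (16, 5, 1), and w × v = (-30, 75, 105).
Distance = |w × v| / |v| = √17550 / √75 ≈ 15.30.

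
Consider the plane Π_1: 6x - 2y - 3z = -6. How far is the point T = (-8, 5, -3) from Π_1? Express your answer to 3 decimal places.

n·T − d = (6)·(-8) + (-2)·(5) + (-3)·(-3) − (-6) = -43; |n| = √49.
Distance = |-43| / √49 = 43/√49 ≈ 6.143.

6.143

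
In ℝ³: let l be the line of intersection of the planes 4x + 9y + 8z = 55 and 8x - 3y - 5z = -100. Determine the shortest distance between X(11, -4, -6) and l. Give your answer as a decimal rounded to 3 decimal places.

Direction of l: (4, 9, 8) × (8, -3, -5) = (-21, 84, -84).
A point on l: solving the two plane equations with x = -6 gives (-6, -1, 11).
Taking (-6, -1, 11) on l with direction v = (-21, 84, -84): w = X − (-6, -1, 11) = (17, -3, -17), and w × v = (1680, 1785, 1365).
Distance = |w × v| / |v| = √7871850 / √14553 ≈ 23.257.

23.257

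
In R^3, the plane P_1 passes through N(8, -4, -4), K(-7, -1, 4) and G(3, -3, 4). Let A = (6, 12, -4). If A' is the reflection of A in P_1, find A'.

NK = (-15, 3, 8), NG = (-5, 1, 8); a normal to P_1 is NK × NG = (16, 80, 0).
Using N: P_1 has equation 16x + 80y = -192.
λ = (n·A − d)/|n|² = (1056 − (-192))/6656 = 3/16.
Reflection = A − 2λn = (6, 12, -4) − (3/8)·(16, 80, 0) = (0, -18, -4).

(0, -18, -4)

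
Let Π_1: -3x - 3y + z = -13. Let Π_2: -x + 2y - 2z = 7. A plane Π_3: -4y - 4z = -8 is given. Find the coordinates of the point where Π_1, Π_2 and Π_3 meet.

Solving the 3×3 linear system -3x - 3y + z = -13, -x + 2y - 2z = 7, -4y - 4z = -8 (e.g. by elimination or Cramer's rule, determinant = 64) gives (1, 3, -1).

(1, 3, -1)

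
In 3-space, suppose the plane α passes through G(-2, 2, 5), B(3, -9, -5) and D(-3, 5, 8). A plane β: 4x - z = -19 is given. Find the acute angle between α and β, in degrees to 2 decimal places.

GB = (5, -11, -10), GD = (-1, 3, 3); a normal to α is GB × GD = (-3, -5, 4).
Using G: α has equation -3x - 5y + 4z = 16.
cos θ = |n₁·n₂| / (|n₁||n₂|) = |-16| / (√50 · √17).
θ = arccos(0.54880) ≈ 56.72°.

56.72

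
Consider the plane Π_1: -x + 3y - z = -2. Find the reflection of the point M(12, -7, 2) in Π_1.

λ = (n·M − d)/|n|² = (-35 − (-2))/11 = -3.
Reflection = M − 2λn = (12, -7, 2) − (-6)·(-1, 3, -1) = (6, 11, -4).

(6, 11, -4)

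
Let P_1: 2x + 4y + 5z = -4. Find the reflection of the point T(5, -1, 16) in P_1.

(-3, -17, -4)

λ = (n·T − d)/|n|² = (86 − (-4))/45 = 2.
Reflection = T − 2λn = (5, -1, 16) − 4·(2, 4, 5) = (-3, -17, -4).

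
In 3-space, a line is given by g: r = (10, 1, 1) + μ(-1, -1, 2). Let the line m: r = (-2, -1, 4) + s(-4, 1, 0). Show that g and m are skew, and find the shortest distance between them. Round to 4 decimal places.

Common perpendicular direction n = (-1, -1, 2) × (-4, 1, 0) = (-2, -8, -5).
With w = (-2, -1, 4) − (10, 1, 1) = (-12, -2, 3), w · n = 25.
Since n ≠ 0 the lines are not parallel, and w · n = 25 ≠ 0 so they do not intersect; hence they are skew.
Distance = |w · n| / |n| = |25| / √93 ≈ 2.5924.

2.5924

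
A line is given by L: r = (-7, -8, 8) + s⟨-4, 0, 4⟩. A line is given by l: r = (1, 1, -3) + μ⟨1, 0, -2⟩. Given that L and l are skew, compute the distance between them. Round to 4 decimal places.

9.0000

Common perpendicular direction n = (-4, 0, 4) × (1, 0, -2) = (0, -4, 0).
With w = (1, 1, -3) − (-7, -8, 8) = (8, 9, -11), w · n = -36.
Distance = |w · n| / |n| = |-36| / √16 ≈ 9.0000.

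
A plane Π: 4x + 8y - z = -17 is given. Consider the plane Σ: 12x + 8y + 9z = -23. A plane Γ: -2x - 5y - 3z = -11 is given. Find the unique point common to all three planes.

Solving the 3×3 linear system 4x + 8y - z = -17, 12x + 8y + 9z = -23, -2x - 5y - 3z = -11 (e.g. by elimination or Cramer's rule, determinant = 272) gives (-7, 2, 5).

(-7, 2, 5)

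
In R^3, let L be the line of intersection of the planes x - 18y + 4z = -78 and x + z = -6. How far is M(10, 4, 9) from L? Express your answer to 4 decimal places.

Direction of L: (1, -18, 4) × (1, 0, 1) = (-18, 3, 18).
A point on L: solving the two plane equations with x = 0 gives (0, 3, -6).
Taking (0, 3, -6) on L with direction v = (-18, 3, 18): w = M − (0, 3, -6) = (10, 1, 15), and w × v = (-27, -450, 48).
Distance = |w × v| / |v| = √205533 / √657 ≈ 17.6872.

17.6872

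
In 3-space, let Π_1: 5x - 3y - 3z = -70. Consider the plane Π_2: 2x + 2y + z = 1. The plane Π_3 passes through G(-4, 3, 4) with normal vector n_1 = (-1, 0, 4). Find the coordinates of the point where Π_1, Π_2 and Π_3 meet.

Π_3: n_1·r = n_1·G gives -x + 4z = 20.
Solving the 3×3 linear system 5x - 3y - 3z = -70, 2x + 2y + z = 1, -x + 4z = 20 (e.g. by elimination or Cramer's rule, determinant = 61) gives (-8, 7, 3).

(-8, 7, 3)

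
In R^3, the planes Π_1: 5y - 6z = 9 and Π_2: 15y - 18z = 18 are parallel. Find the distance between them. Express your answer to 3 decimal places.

Rescale Π_2 by 1/3: 5y - 6z = 6. Then distance = |9 − 6| / √61 ≈ 0.384.

0.384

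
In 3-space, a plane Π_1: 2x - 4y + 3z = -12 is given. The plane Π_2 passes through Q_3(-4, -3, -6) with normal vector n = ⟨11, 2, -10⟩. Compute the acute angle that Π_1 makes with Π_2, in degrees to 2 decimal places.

78.58

Π_2: n·r = n·Q_3 gives 11x + 2y - 10z = 10.
cos θ = |n₁·n₂| / (|n₁||n₂|) = |-16| / (√29 · √225).
θ = arccos(0.19808) ≈ 78.58°.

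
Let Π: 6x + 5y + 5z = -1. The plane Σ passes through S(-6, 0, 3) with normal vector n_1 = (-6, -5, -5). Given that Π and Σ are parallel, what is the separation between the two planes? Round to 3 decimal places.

Σ: n_1·r = n_1·S gives -6x - 5y - 5z = 21.
Rescale Σ by 1/(-1): 6x + 5y + 5z = -21. Then distance = |-1 − (-21)| / √86 ≈ 2.157.

2.157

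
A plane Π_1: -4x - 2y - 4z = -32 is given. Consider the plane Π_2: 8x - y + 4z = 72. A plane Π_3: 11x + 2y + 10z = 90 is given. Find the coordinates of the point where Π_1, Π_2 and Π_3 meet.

Solving the 3×3 linear system -4x - 2y - 4z = -32, 8x - y + 4z = 72, 11x + 2y + 10z = 90 (e.g. by elimination or Cramer's rule, determinant = 36) gives (10, 0, -2).

(10, 0, -2)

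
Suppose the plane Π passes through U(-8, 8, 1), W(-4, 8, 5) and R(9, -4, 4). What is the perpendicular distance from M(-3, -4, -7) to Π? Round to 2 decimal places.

UW = (4, 0, 4), UR = (17, -12, 3); a normal to Π is UW × UR = (48, 56, -48).
Using U: Π has equation 48x + 56y - 48z = 16.
n·M − d = (48)·(-3) + (56)·(-4) + (-48)·(-7) − 16 = -48; |n| = √7744.
Distance = |-48| / √7744 = 48/√7744 ≈ 0.55.

0.55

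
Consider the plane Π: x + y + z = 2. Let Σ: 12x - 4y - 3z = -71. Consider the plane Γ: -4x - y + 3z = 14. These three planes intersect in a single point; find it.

Solving the 3×3 linear system x + y + z = 2, 12x - 4y - 3z = -71, -4x - y + 3z = 14 (e.g. by elimination or Cramer's rule, determinant = -67) gives (-4, 5, 1).

(-4, 5, 1)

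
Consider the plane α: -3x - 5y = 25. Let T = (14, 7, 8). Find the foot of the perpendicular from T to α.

(5, -8, 8)

Foot = T − λn with λ = (n·T − d)/|n|² = (-77 − 25)/34 = -3.
Foot = (14, 7, 8) − (-3)·(-3, -5, 0) = (5, -8, 8).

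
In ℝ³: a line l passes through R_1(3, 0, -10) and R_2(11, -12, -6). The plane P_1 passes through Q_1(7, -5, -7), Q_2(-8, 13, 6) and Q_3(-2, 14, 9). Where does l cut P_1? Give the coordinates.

(7, -6, -8)

A direction vector for l is R_2 − R_1 = (8, -12, 4).
Q_1Q_2 = (-15, 18, 13), Q_1Q_3 = (-9, 19, 16); a normal to P_1 is Q_1Q_2 × Q_1Q_3 = (41, 123, -123).
Using Q_1: P_1 has equation 41x + 123y - 123z = 533.
Substitute r = (3, 0, -10) + t(8, -12, 4) into the plane: 1353 + (-1640)t = 533, so t = 1/2.
Intersection: (3, 0, -10) + (1/2)·(8, -12, 4) = (7, -6, -8).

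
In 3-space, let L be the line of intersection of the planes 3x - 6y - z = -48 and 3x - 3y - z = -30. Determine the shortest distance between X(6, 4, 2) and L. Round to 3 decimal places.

9.077

Direction of L: (3, -6, -1) × (3, -3, -1) = (3, 0, 9).
A point on L: solving the two plane equations with x = -2 gives (-2, 6, 6).
Taking (-2, 6, 6) on L with direction v = (3, 0, 9): w = X − (-2, 6, 6) = (8, -2, -4), and w × v = (-18, -84, 6).
Distance = |w × v| / |v| = √7416 / √90 ≈ 9.077.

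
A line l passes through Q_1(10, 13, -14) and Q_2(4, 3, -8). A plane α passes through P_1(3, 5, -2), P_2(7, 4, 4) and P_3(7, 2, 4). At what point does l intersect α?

(1, -2, -5)

A direction vector for l is Q_2 − Q_1 = (-6, -10, 6).
P_1P_2 = (4, -1, 6), P_1P_3 = (4, -3, 6); a normal to α is P_1P_2 × P_1P_3 = (12, 0, -8).
Using P_1: α has equation 12x - 8z = 52.
Substitute r = (10, 13, -14) + t(-6, -10, 6) into the plane: 232 + (-120)t = 52, so t = 3/2.
Intersection: (10, 13, -14) + (3/2)·(-6, -10, 6) = (1, -2, -5).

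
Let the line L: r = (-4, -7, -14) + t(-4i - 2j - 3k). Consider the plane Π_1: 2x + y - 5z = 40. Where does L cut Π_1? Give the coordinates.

Substitute r = (-4, -7, -14) + t(-4, -2, -3) into the plane: 55 + 5t = 40, so t = -3.
Intersection: (-4, -7, -14) + (-3)·(-4, -2, -3) = (8, -1, -5).

(8, -1, -5)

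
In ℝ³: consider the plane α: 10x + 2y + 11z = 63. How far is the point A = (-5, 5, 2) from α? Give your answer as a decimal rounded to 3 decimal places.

n·A − d = (10)·(-5) + (2)·(5) + (11)·(2) − 63 = -81; |n| = √225.
Distance = |-81| / √225 = 81/√225 ≈ 5.400.

5.400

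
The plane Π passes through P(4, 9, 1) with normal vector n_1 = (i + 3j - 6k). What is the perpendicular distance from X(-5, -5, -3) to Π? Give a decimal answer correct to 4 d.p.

Π: n_1·r = n_1·P gives x + 3y - 6z = 25.
n·X − d = (1)·(-5) + (3)·(-5) + (-6)·(-3) − 25 = -27; |n| = √46.
Distance = |-27| / √46 = 27/√46 ≈ 3.9809.

3.9809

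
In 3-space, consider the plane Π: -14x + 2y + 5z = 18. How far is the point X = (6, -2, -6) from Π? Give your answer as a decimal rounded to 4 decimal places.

n·X − d = (-14)·(6) + (2)·(-2) + (5)·(-6) − 18 = -136; |n| = √225.
Distance = |-136| / √225 = 136/√225 ≈ 9.0667.

9.0667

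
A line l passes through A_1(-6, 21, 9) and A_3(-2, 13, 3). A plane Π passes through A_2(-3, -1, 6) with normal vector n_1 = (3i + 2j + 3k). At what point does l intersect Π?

A direction vector for l is A_3 − A_1 = (4, -8, -6).
Π: n_1·r = n_1·A_2 gives 3x + 2y + 3z = 7.
Substitute r = (-6, 21, 9) + t(4, -8, -6) into the plane: 51 + (-22)t = 7, so t = 2.
Intersection: (-6, 21, 9) + 2·(4, -8, -6) = (2, 5, -3).

(2, 5, -3)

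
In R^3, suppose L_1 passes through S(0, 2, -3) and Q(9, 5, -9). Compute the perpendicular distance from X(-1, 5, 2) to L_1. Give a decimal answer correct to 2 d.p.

5.28

A direction vector for L_1 is Q − S = (9, 3, -6).
Taking (0, 2, -3) on L_1 with direction v = (9, 3, -6): w = X − (0, 2, -3) = (-1, 3, 5), and w × v = (-33, 39, -30).
Distance = |w × v| / |v| = √3510 / √126 ≈ 5.28.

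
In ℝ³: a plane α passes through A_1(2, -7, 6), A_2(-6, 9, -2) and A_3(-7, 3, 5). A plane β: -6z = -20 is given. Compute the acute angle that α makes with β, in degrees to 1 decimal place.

54.7

A_1A_2 = (-8, 16, -8), A_1A_3 = (-9, 10, -1); a normal to α is A_1A_2 × A_1A_3 = (64, 64, 64).
Using A_1: α has equation 64x + 64y + 64z = 64.
cos θ = |n₁·n₂| / (|n₁||n₂|) = |-384| / (√12288 · √36).
θ = arccos(0.57735) ≈ 54.7°.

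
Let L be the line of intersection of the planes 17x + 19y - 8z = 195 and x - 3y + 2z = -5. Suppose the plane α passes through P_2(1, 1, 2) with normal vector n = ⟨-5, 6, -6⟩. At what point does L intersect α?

Direction of L: (17, 19, -8) × (1, -3, 2) = (14, -42, -70).
A point on L: solving the two plane equations with x = 6 gives (6, 7, 5).
α: n·r = n·P_2 gives -5x + 6y - 6z = -11.
Substitute r = (6, 7, 5) + t(14, -42, -70) into the plane: -18 + 98t = -11, so t = 1/14.
Intersection: (6, 7, 5) + (1/14)·(14, -42, -70) = (7, 4, 0).

(7, 4, 0)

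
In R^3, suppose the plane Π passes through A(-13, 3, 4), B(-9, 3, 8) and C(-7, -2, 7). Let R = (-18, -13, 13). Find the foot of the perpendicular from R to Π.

(-8, -7, 3)

AB = (4, 0, 4), AC = (6, -5, 3); a normal to Π is AB × AC = (20, 12, -20).
Using A: Π has equation 20x + 12y - 20z = -304.
Foot = R − λn with λ = (n·R − d)/|n|² = (-776 − (-304))/944 = -1/2.
Foot = (-18, -13, 13) − (-1/2)·(20, 12, -20) = (-8, -7, 3).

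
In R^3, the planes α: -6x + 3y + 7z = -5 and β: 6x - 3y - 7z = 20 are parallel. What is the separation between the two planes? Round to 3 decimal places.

1.547

Rescale β by 1/(-1): -6x + 3y + 7z = -20. Then distance = |-5 − (-20)| / √94 ≈ 1.547.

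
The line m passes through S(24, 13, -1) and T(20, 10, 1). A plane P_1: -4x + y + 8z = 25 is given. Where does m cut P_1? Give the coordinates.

A direction vector for m is T − S = (-4, -3, 2).
Substitute r = (24, 13, -1) + t(-4, -3, 2) into the plane: -91 + 29t = 25, so t = 4.
Intersection: (24, 13, -1) + 4·(-4, -3, 2) = (8, 1, 7).

(8, 1, 7)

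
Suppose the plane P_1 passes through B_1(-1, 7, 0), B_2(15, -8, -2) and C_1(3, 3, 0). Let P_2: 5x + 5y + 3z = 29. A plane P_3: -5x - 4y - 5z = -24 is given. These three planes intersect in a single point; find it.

B_1B_2 = (16, -15, -2), B_1C_1 = (4, -4, 0); a normal to P_1 is B_1B_2 × B_1C_1 = (-8, -8, -4).
Using B_1: P_1 has equation -8x - 8y - 4z = -48.
Solving the 3×3 linear system -8x - 8y - 4z = -48, 5x + 5y + 3z = 29, -5x - 4y - 5z = -24 (e.g. by elimination or Cramer's rule, determinant = 4) gives (6, 1, -2).

(6, 1, -2)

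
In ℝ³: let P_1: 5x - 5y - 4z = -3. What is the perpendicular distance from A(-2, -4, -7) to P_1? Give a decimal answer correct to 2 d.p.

5.05

n·A − d = (5)·(-2) + (-5)·(-4) + (-4)·(-7) − (-3) = 41; |n| = √66.
Distance = |41| / √66 = 41/√66 ≈ 5.05.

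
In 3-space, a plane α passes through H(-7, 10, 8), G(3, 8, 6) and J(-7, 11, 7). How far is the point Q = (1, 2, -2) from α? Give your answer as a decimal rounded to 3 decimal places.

10.070

HG = (10, -2, -2), HJ = (0, 1, -1); a normal to α is HG × HJ = (4, 10, 10).
Using H: α has equation 4x + 10y + 10z = 152.
n·Q − d = (4)·(1) + (10)·(2) + (10)·(-2) − 152 = -148; |n| = √216.
Distance = |-148| / √216 = 148/√216 ≈ 10.070.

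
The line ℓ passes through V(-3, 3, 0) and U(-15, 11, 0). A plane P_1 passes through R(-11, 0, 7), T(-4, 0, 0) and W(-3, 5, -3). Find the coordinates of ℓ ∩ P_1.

(-6, 5, 0)

A direction vector for ℓ is U − V = (-12, 8, 0).
RT = (7, 0, -7), RW = (8, 5, -10); a normal to P_1 is RT × RW = (35, 14, 35).
Using R: P_1 has equation 35x + 14y + 35z = -140.
Substitute r = (-3, 3, 0) + t(-12, 8, 0) into the plane: -63 + (-308)t = -140, so t = 1/4.
Intersection: (-3, 3, 0) + (1/4)·(-12, 8, 0) = (-6, 5, 0).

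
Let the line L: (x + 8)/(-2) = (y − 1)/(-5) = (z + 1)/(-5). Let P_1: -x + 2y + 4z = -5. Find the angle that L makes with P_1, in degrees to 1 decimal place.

L has direction (-2, -5, -5) through (-8, 1, -1).
sin θ = |n·v| / (|n||v|) = |-28| / (√21 · √54) = 0.83148.
θ ≈ 56.3°.

56.3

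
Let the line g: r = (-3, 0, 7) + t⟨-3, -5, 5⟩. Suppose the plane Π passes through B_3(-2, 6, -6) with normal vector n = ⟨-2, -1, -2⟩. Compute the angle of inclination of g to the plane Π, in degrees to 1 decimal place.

2.5

Π: n·r = n·B_3 gives -2x - y - 2z = 10.
sin θ = |n·v| / (|n||v|) = |1| / (√9 · √59) = 0.04340.
θ ≈ 2.5°.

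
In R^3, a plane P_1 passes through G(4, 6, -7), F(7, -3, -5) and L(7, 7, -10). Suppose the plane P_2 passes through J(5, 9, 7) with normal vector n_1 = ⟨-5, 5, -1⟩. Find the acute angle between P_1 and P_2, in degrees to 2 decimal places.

GF = (3, -9, 2), GL = (3, 1, -3); a normal to P_1 is GF × GL = (25, 15, 30).
Using G: P_1 has equation 25x + 15y + 30z = -20.
P_2: n_1·r = n_1·J gives -5x + 5y - z = 13.
cos θ = |n₁·n₂| / (|n₁||n₂|) = |-80| / (√1750 · √51).
θ = arccos(0.26778) ≈ 74.47°.

74.47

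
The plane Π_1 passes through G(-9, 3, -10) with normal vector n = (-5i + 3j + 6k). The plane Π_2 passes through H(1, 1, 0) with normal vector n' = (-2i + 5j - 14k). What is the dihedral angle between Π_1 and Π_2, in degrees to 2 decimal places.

61.96

Π_1: n·r = n·G gives -5x + 3y + 6z = -6.
Π_2: n'·r = n'·H gives -2x + 5y - 14z = 3.
cos θ = |n₁·n₂| / (|n₁||n₂|) = |-59| / (√70 · √225).
θ = arccos(0.47012) ≈ 61.96°.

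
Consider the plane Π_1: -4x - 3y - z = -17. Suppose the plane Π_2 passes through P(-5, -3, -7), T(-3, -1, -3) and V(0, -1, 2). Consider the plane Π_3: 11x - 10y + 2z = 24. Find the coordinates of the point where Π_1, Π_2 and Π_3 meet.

PT = (2, 2, 4), PV = (5, 2, 9); a normal to Π_2 is PT × PV = (10, 2, -6).
Using P: Π_2 has equation 10x + 2y - 6z = -14.
Solving the 3×3 linear system -4x - 3y - z = -17, 10x + 2y - 6z = -14, 11x - 10y + 2z = 24 (e.g. by elimination or Cramer's rule, determinant = 604) gives (2, 1, 6).

(2, 1, 6)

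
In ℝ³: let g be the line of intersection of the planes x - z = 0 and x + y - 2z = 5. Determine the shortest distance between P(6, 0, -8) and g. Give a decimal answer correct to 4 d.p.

10.4243

Direction of g: (1, 0, -1) × (1, 1, -2) = (1, 1, 1).
A point on g: solving the two plane equations with x = -4 gives (-4, 1, -4).
Taking (-4, 1, -4) on g with direction v = (1, 1, 1): w = P − (-4, 1, -4) = (10, -1, -4), and w × v = (3, -14, 11).
Distance = |w × v| / |v| = √326 / √3 ≈ 10.4243.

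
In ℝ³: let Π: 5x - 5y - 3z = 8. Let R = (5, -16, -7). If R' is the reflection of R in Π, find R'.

(-15, 4, 5)

λ = (n·R − d)/|n|² = (126 − 8)/59 = 2.
Reflection = R − 2λn = (5, -16, -7) − 4·(5, -5, -3) = (-15, 4, 5).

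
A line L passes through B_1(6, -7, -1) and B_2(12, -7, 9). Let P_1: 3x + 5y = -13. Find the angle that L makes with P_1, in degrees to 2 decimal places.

A direction vector for L is B_2 − B_1 = (6, 0, 10).
sin θ = |n·v| / (|n||v|) = |18| / (√34 · √136) = 0.26471.
θ ≈ 15.35°.

15.35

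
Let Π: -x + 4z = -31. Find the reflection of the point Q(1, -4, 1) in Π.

(5, -4, -15)

λ = (n·Q − d)/|n|² = (3 − (-31))/17 = 2.
Reflection = Q − 2λn = (1, -4, 1) − 4·(-1, 0, 4) = (5, -4, -15).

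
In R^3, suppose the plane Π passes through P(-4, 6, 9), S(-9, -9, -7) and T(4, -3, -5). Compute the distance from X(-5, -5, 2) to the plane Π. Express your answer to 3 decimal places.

PS = (-5, -15, -16), PT = (8, -9, -14); a normal to Π is PS × PT = (66, -198, 165).
Using P: Π has equation 66x - 198y + 165z = 33.
n·X − d = (66)·(-5) + (-198)·(-5) + (165)·(2) − 33 = 957; |n| = √70785.
Distance = |957| / √70785 = 957/√70785 ≈ 3.597.

3.597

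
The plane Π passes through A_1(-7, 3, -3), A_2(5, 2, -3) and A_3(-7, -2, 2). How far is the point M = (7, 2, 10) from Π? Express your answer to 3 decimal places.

9.294

A_1A_2 = (12, -1, 0), A_1A_3 = (0, -5, 5); a normal to Π is A_1A_2 × A_1A_3 = (-5, -60, -60).
Using A_1: Π has equation -5x - 60y - 60z = 35.
n·M − d = (-5)·(7) + (-60)·(2) + (-60)·(10) − 35 = -790; |n| = √7225.
Distance = |-790| / √7225 = 790/√7225 ≈ 9.294.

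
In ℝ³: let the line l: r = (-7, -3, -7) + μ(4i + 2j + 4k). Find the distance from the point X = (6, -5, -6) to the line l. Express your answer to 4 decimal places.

9.9443

Taking (-7, -3, -7) on l with direction v = (4, 2, 4): w = X − (-7, -3, -7) = (13, -2, 1), and w × v = (-10, -48, 34).
Distance = |w × v| / |v| = √3560 / √36 ≈ 9.9443.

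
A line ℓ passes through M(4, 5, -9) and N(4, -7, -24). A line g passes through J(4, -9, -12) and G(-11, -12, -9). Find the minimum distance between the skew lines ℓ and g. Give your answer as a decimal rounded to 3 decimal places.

8.720

A direction vector for ℓ is N − M = (0, -12, -15).
A direction vector for g is G − J = (-15, -3, 3).
Common perpendicular direction n = (0, -12, -15) × (-15, -3, 3) = (-81, 225, -180).
With w = (4, -9, -12) − (4, 5, -9) = (0, -14, -3), w · n = -2610.
Distance = |w · n| / |n| = |-2610| / √89586 ≈ 8.720.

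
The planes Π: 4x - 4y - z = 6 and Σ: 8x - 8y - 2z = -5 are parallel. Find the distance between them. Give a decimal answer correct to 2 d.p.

Rescale Σ by 1/2: 4x - 4y - z = -5/2. Then distance = |6 − (-5/2)| / √33 ≈ 1.48.

1.48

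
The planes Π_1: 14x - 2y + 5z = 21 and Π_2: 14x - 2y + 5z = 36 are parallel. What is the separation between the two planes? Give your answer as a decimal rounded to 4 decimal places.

1.0000

Same normal n = (14, -2, 5) with |n| = √225; distance = |21 − 36| / |n| = 15/√225 ≈ 1.0000.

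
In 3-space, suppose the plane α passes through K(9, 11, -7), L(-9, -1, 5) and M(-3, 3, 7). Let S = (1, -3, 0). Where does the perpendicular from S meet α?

(-3, 3, 0)

KL = (-18, -12, 12), KM = (-12, -8, 14); a normal to α is KL × KM = (-72, 108, 0).
Using K: α has equation -72x + 108y = 540.
Foot = S − λn with λ = (n·S − d)/|n|² = (-396 − 540)/16848 = -1/18.
Foot = (1, -3, 0) − (-1/18)·(-72, 108, 0) = (-3, 3, 0).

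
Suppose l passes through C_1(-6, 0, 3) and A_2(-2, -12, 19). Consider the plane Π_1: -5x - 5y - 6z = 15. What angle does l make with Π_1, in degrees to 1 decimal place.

A direction vector for l is A_2 − C_1 = (4, -12, 16).
sin θ = |n·v| / (|n||v|) = |-56| / (√86 · √416) = 0.29607.
θ ≈ 17.2°.

17.2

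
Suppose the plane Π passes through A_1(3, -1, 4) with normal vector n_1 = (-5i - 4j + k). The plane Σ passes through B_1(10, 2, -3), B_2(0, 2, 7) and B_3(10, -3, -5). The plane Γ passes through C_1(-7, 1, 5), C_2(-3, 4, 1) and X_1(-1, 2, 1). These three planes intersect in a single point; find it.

(4, -3, 1)

Π: n_1·r = n_1·A_1 gives -5x - 4y + z = -7.
B_1B_2 = (-10, 0, 10), B_1B_3 = (0, -5, -2); a normal to Σ is B_1B_2 × B_1B_3 = (50, -20, 50).
Using B_1: Σ has equation 50x - 20y + 50z = 310.
C_1C_2 = (4, 3, -4), C_1X_1 = (6, 1, -4); a normal to Γ is C_1C_2 × C_1X_1 = (-8, -8, -14).
Using C_1: Γ has equation -8x - 8y - 14z = -22.
Solving the 3×3 linear system -5x - 4y + z = -7, 50x - 20y + 50z = 310, -8x - 8y - 14z = -22 (e.g. by elimination or Cramer's rule, determinant = -5160) gives (4, -3, 1).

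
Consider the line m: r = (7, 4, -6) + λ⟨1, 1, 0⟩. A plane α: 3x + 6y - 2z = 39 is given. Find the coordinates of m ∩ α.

(5, 2, -6)

Substitute r = (7, 4, -6) + t(1, 1, 0) into the plane: 57 + 9t = 39, so t = -2.
Intersection: (7, 4, -6) + (-2)·(1, 1, 0) = (5, 2, -6).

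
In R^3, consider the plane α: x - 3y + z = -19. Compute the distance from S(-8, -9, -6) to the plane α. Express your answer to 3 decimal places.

n·S − d = (1)·(-8) + (-3)·(-9) + (1)·(-6) − (-19) = 32; |n| = √11.
Distance = |32| / √11 = 32/√11 ≈ 9.648.

9.648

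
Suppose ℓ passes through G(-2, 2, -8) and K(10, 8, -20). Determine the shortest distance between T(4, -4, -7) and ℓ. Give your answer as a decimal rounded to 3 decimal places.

A direction vector for ℓ is K − G = (12, 6, -12).
Taking (-2, 2, -8) on ℓ with direction v = (12, 6, -12): w = T − (-2, 2, -8) = (6, -6, 1), and w × v = (66, 84, 108).
Distance = |w × v| / |v| = √23076 / √324 ≈ 8.439.

8.439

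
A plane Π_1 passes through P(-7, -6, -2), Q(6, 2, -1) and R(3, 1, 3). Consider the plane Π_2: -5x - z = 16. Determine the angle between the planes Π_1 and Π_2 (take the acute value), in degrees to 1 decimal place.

PQ = (13, 8, 1), PR = (10, 7, 5); a normal to Π_1 is PQ × PR = (33, -55, 11).
Using P: Π_1 has equation 33x - 55y + 11z = 77.
cos θ = |n₁·n₂| / (|n₁||n₂|) = |-176| / (√4235 · √26).
θ = arccos(0.53039) ≈ 58.0°.

58.0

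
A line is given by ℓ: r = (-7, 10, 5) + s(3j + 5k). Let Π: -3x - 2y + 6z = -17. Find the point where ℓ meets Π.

Substitute r = (-7, 10, 5) + t(0, 3, 5) into the plane: 31 + 24t = -17, so t = -2.
Intersection: (-7, 10, 5) + (-2)·(0, 3, 5) = (-7, 4, -5).

(-7, 4, -5)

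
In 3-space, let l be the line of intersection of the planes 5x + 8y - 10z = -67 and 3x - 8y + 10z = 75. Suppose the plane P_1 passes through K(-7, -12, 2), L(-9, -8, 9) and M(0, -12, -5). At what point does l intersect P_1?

(1, -4, 4)

Direction of l: (5, 8, -10) × (3, -8, 10) = (0, -80, -64).
A point on l: solving the two plane equations with y = -24 gives (1, -24, -12).
KL = (-2, 4, 7), KM = (7, 0, -7); a normal to P_1 is KL × KM = (-28, 35, -28).
Using K: P_1 has equation -28x + 35y - 28z = -280.
Substitute r = (1, -24, -12) + t(0, -80, -64) into the plane: -532 + (-1008)t = -280, so t = -1/4.
Intersection: (1, -24, -12) + (-1/4)·(0, -80, -64) = (1, -4, 4).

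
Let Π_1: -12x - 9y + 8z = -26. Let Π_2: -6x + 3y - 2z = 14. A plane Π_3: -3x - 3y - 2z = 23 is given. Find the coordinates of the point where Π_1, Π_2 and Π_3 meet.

(-1, -2, -7)

Solving the 3×3 linear system -12x - 9y + 8z = -26, -6x + 3y - 2z = 14, -3x - 3y - 2z = 23 (e.g. by elimination or Cramer's rule, determinant = 414) gives (-1, -2, -7).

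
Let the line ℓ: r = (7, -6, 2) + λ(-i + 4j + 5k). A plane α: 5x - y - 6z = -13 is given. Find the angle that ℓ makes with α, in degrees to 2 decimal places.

49.84

sin θ = |n·v| / (|n||v|) = |-39| / (√62 · √42) = 0.76427.
θ ≈ 49.84°.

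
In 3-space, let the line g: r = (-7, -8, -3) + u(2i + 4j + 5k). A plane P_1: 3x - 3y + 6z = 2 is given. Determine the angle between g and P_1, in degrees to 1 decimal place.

29.1

sin θ = |n·v| / (|n||v|) = |24| / (√54 · √45) = 0.48686.
θ ≈ 29.1°.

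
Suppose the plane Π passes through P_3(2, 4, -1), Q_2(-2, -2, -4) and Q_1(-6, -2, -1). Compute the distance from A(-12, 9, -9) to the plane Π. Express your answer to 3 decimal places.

P_3Q_2 = (-4, -6, -3), P_3Q_1 = (-8, -6, 0); a normal to Π is P_3Q_2 × P_3Q_1 = (-18, 24, -24).
Using P_3: Π has equation -18x + 24y - 24z = 84.
n·A − d = (-18)·(-12) + (24)·(9) + (-24)·(-9) − 84 = 564; |n| = √1476.
Distance = |564| / √1476 = 564/√1476 ≈ 14.680.

14.680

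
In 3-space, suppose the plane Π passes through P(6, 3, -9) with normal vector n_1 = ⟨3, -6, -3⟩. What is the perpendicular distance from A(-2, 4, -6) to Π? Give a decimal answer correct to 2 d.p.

Π: n_1·r = n_1·P gives 3x - 6y - 3z = 27.
n·A − d = (3)·(-2) + (-6)·(4) + (-3)·(-6) − 27 = -39; |n| = √54.
Distance = |-39| / √54 = 39/√54 ≈ 5.31.

5.31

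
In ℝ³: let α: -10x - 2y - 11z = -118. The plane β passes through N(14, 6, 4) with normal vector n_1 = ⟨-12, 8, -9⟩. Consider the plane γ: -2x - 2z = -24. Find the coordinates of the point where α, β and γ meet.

β: n_1·r = n_1·N gives -12x + 8y - 9z = -156.
Solving the 3×3 linear system -10x - 2y - 11z = -118, -12x + 8y - 9z = -156, -2x - 2z = -24 (e.g. by elimination or Cramer's rule, determinant = -4) gives (8, -3, 4).

(8, -3, 4)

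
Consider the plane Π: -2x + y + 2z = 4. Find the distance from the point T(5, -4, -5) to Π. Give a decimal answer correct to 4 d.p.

9.3333

n·T − d = (-2)·(5) + (1)·(-4) + (2)·(-5) − 4 = -28; |n| = √9.
Distance = |-28| / √9 = 28/√9 ≈ 9.3333.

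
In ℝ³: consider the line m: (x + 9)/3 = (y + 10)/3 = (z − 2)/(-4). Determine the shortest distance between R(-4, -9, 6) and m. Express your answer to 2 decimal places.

6.47

m has direction (3, 3, -4) through (-9, -10, 2).
Taking (-9, -10, 2) on m with direction v = (3, 3, -4): w = R − (-9, -10, 2) = (5, 1, 4), and w × v = (-16, 32, 12).
Distance = |w × v| / |v| = √1424 / √34 ≈ 6.47.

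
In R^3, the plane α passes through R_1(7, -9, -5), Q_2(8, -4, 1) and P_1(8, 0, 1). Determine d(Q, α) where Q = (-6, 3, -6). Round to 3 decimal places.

12.659

R_1Q_2 = (1, 5, 6), R_1P_1 = (1, 9, 6); a normal to α is R_1Q_2 × R_1P_1 = (-24, 0, 4).
Using R_1: α has equation -24x + 4z = -188.
n·Q − d = (-24)·(-6) + (0)·(3) + (4)·(-6) − (-188) = 308; |n| = √592.
Distance = |308| / √592 = 308/√592 ≈ 12.659.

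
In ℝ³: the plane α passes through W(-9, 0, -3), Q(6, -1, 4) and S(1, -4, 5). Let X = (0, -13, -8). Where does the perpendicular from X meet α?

WQ = (15, -1, 7), WS = (10, -4, 8); a normal to α is WQ × WS = (20, -50, -50).
Using W: α has equation 20x - 50y - 50z = -30.
Foot = X − λn with λ = (n·X − d)/|n|² = (1050 − (-30))/5400 = 1/5.
Foot = (0, -13, -8) − (1/5)·(20, -50, -50) = (-4, -3, 2).

(-4, -3, 2)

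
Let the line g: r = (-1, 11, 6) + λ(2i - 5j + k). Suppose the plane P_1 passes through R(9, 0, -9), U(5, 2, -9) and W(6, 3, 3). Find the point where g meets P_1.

RU = (-4, 2, 0), RW = (-3, 3, 12); a normal to P_1 is RU × RW = (24, 48, -6).
Using R: P_1 has equation 24x + 48y - 6z = 270.
Substitute r = (-1, 11, 6) + t(2, -5, 1) into the plane: 468 + (-198)t = 270, so t = 1.
Intersection: (-1, 11, 6) + 1·(2, -5, 1) = (1, 6, 7).

(1, 6, 7)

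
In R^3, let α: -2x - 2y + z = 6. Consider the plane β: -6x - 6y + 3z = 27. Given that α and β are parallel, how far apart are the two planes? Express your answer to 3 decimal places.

Rescale β by 1/3: -2x - 2y + z = 9. Then distance = |6 − 9| / √9 ≈ 1.000.

1.000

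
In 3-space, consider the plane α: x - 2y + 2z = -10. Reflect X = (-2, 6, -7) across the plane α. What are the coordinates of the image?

(2, -2, 1)

λ = (n·X − d)/|n|² = (-28 − (-10))/9 = -2.
Reflection = X − 2λn = (-2, 6, -7) − (-4)·(1, -2, 2) = (2, -2, 1).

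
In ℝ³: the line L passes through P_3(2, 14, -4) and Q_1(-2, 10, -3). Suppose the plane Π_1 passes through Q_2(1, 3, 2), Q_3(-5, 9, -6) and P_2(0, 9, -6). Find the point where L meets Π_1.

(-6, 6, -2)

A direction vector for L is Q_1 − P_3 = (-4, -4, 1).
Q_2Q_3 = (-6, 6, -8), Q_2P_2 = (-1, 6, -8); a normal to Π_1 is Q_2Q_3 × Q_2P_2 = (0, -40, -30).
Using Q_2: Π_1 has equation -40y - 30z = -180.
Substitute r = (2, 14, -4) + t(-4, -4, 1) into the plane: -440 + 130t = -180, so t = 2.
Intersection: (2, 14, -4) + 2·(-4, -4, 1) = (-6, 6, -2).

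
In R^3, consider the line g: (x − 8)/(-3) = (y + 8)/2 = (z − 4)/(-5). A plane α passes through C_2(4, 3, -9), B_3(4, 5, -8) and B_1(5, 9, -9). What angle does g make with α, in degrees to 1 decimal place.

49.5

g has direction (-3, 2, -5) through (8, -8, 4).
C_2B_3 = (0, 2, 1), C_2B_1 = (1, 6, 0); a normal to α is C_2B_3 × C_2B_1 = (-6, 1, -2).
Using C_2: α has equation -6x + y - 2z = -3.
sin θ = |n·v| / (|n||v|) = |30| / (√41 · √38) = 0.76004.
θ ≈ 49.5°.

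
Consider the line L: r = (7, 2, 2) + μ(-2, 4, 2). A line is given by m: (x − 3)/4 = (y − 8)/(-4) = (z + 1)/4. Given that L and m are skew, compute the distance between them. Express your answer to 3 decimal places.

0.802

m has direction (4, -4, 4) through (3, 8, -1).
Common perpendicular direction n = (-2, 4, 2) × (4, -4, 4) = (24, 16, -8).
With w = (3, 8, -1) − (7, 2, 2) = (-4, 6, -3), w · n = 24.
Distance = |w · n| / |n| = |24| / √896 ≈ 0.802.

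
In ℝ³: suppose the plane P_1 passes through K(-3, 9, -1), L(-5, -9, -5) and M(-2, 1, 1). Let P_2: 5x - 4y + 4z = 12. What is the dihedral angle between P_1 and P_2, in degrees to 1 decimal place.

69.2

KL = (-2, -18, -4), KM = (1, -8, 2); a normal to P_1 is KL × KM = (-68, 0, 34).
Using K: P_1 has equation -68x + 34z = 170.
cos θ = |n₁·n₂| / (|n₁||n₂|) = |-204| / (√5780 · √57).
θ = arccos(0.35541) ≈ 69.2°.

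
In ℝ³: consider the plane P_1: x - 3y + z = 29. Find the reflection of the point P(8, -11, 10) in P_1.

λ = (n·P − d)/|n|² = (51 − 29)/11 = 2.
Reflection = P − 2λn = (8, -11, 10) − 4·(1, -3, 1) = (4, 1, 6).

(4, 1, 6)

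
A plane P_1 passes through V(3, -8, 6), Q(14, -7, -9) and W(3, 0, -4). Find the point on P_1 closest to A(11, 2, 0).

(6, -3, -4)

VQ = (11, 1, -15), VW = (0, 8, -10); a normal to P_1 is VQ × VW = (110, 110, 88).
Using V: P_1 has equation 110x + 110y + 88z = -22.
Foot = A − λn with λ = (n·A − d)/|n|² = (1430 − (-22))/31944 = 1/22.
Foot = (11, 2, 0) − (1/22)·(110, 110, 88) = (6, -3, -4).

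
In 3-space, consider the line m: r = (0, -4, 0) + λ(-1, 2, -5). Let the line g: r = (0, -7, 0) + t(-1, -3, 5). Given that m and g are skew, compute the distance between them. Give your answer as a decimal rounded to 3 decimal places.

Common perpendicular direction n = (-1, 2, -5) × (-1, -3, 5) = (-5, 10, 5).
With w = (0, -7, 0) − (0, -4, 0) = (0, -3, 0), w · n = -30.
Distance = |w · n| / |n| = |-30| / √150 ≈ 2.449.

2.449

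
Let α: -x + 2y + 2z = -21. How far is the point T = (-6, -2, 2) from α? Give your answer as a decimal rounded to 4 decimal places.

n·T − d = (-1)·(-6) + (2)·(-2) + (2)·(2) − (-21) = 27; |n| = √9.
Distance = |27| / √9 = 27/√9 ≈ 9.0000.

9.0000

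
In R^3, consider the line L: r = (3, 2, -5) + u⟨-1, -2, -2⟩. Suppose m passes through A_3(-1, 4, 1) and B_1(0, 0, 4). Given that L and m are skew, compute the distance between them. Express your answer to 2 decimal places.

6.16

A direction vector for m is B_1 − A_3 = (1, -4, 3).
Common perpendicular direction n = (-1, -2, -2) × (1, -4, 3) = (-14, 1, 6).
With w = (-1, 4, 1) − (3, 2, -5) = (-4, 2, 6), w · n = 94.
Distance = |w · n| / |n| = |94| / √233 ≈ 6.16.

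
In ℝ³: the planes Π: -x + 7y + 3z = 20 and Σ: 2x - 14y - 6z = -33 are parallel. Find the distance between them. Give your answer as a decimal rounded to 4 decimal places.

Rescale Σ by 1/(-2): -x + 7y + 3z = 33/2. Then distance = |20 − (33/2)| / √59 ≈ 0.4557.

0.4557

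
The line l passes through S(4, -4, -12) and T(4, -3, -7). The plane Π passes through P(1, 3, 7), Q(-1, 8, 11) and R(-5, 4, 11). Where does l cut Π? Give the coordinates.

(4, -1, 3)

A direction vector for l is T − S = (0, 1, 5).
PQ = (-2, 5, 4), PR = (-6, 1, 4); a normal to Π is PQ × PR = (16, -16, 28).
Using P: Π has equation 16x - 16y + 28z = 164.
Substitute r = (4, -4, -12) + t(0, 1, 5) into the plane: -208 + 124t = 164, so t = 3.
Intersection: (4, -4, -12) + 3·(0, 1, 5) = (4, -1, 3).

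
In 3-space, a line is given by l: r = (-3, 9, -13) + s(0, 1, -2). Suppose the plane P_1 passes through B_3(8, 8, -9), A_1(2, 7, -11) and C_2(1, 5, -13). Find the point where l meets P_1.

(-3, 8, -11)

B_3A_1 = (-6, -1, -2), B_3C_2 = (-7, -3, -4); a normal to P_1 is B_3A_1 × B_3C_2 = (-2, -10, 11).
Using B_3: P_1 has equation -2x - 10y + 11z = -195.
Substitute r = (-3, 9, -13) + t(0, 1, -2) into the plane: -227 + (-32)t = -195, so t = -1.
Intersection: (-3, 9, -13) + (-1)·(0, 1, -2) = (-3, 8, -11).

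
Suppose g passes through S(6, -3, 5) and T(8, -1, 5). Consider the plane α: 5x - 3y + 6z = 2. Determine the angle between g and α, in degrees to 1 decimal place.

A direction vector for g is T − S = (2, 2, 0).
sin θ = |n·v| / (|n||v|) = |4| / (√70 · √8) = 0.16903.
θ ≈ 9.7°.

9.7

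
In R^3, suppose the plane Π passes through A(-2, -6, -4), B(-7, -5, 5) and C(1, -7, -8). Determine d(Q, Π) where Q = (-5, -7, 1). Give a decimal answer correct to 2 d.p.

1.36

AB = (-5, 1, 9), AC = (3, -1, -4); a normal to Π is AB × AC = (5, 7, 2).
Using A: Π has equation 5x + 7y + 2z = -60.
n·Q − d = (5)·(-5) + (7)·(-7) + (2)·(1) − (-60) = -12; |n| = √78.
Distance = |-12| / √78 = 12/√78 ≈ 1.36.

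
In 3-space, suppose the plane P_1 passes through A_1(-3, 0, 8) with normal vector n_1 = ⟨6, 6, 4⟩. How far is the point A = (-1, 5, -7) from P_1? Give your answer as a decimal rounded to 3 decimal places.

P_1: n_1·r = n_1·A_1 gives 6x + 6y + 4z = 14.
n·A − d = (6)·(-1) + (6)·(5) + (4)·(-7) − 14 = -18; |n| = √88.
Distance = |-18| / √88 = 18/√88 ≈ 1.919.

1.919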